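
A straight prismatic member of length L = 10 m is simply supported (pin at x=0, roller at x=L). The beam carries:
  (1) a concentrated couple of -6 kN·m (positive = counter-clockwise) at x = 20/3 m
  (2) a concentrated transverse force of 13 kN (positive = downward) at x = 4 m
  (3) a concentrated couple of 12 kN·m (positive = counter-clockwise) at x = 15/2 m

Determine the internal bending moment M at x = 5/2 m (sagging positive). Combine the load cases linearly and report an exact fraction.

Load 1 — applied couple M₀=-6 kN·m at a=20/3 m (b=L-a=10/3):
  M_1 = M₀x/L  [x≤a] = (-6)·(5/2)/10 = -3/2 kN·m
Load 2 — point force P=13 kN at a=4 m (b=L-a=6):
  M_2 = Pbx/L  [x≤a] = 13·6·(5/2)/10 = 39/2 kN·m
Load 3 — applied couple M₀=12 kN·m at a=15/2 m (b=L-a=5/2):
  M_3 = M₀x/L  [x≤a] = 12·(5/2)/10 = 3 kN·m
Superposition: M = Σ M_i = 21 kN·m ≈ 21.000000 kN·m

M(5/2) = 21 kN·m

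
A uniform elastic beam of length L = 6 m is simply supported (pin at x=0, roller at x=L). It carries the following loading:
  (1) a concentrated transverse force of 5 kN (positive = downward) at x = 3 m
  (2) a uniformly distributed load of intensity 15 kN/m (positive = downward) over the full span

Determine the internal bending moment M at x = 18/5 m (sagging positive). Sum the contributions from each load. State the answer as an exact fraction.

Load 1 — point force P=5 kN at a=3 m (b=L-a=3):
  M_1 = Pa(L-x)/L  [x>a] = 5·3·(6-(18/5))/6 = 6 kN·m
Load 2 — uniform load w=15 kN/m over full span:
  M_2 = wx(L-x)/2 = 15·(18/5)·(6-(18/5))/2 = 324/5 kN·m
Superposition: M = Σ M_i = 354/5 kN·m ≈ 70.800000 kN·m

M(18/5) = 354/5 kN·m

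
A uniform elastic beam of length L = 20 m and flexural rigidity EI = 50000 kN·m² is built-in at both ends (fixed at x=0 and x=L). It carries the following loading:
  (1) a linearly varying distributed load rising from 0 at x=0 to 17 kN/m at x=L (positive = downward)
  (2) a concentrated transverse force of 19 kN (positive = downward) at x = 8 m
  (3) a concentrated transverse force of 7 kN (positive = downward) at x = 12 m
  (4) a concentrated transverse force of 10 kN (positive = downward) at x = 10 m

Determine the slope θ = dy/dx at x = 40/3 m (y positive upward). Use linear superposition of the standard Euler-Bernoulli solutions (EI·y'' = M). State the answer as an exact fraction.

Load 1 — triangular load w₀=17 kN/m (0→w₀ over full span):
  θ_1 = -w₀(2x(L-x)(L-2x)(x+2L)+x²(L-x)²)/(120LEI) = -17·(2·(40/3)·(20-(40/3))·(20-2·(40/3))·((40/3)+2·20)+(40/3)²·(20-(40/3))²)/(120·20·50000) = 238/30375 rad
Load 2 — point force P=19 kN at a=8 m (b=L-a=12):
  θ_2 = Pa²(L-x)(2bL-(3b+a)(L-x))/(2L³EI)  [x>a] = 19·8²·(20-(40/3))·(2·12·20-(3·12+8)·(20-(40/3)))/(2·20³·50000) = 266/140625 rad
Load 3 — point force P=7 kN at a=12 m (b=L-a=8):
  θ_3 = Pa²(L-x)(2bL-(3b+a)(L-x))/(2L³EI)  [x>a] = 7·12²·(20-(40/3))·(2·8·20-(3·8+12)·(20-(40/3)))/(2·20³·50000) = 21/31250 rad
Load 4 — point force P=10 kN at a=10 m (b=L-a=10):
  θ_4 = Pa²(L-x)(2bL-(3b+a)(L-x))/(2L³EI)  [x>a] = 10·10²·(20-(40/3))·(2·10·20-(3·10+10)·(20-(40/3)))/(2·20³·50000) = 1/900 rad
Superposition: θ = Σ θ_i = 174809/15187500 rad ≈ 0.011510 rad

θ(40/3) = 174809/15187500 rad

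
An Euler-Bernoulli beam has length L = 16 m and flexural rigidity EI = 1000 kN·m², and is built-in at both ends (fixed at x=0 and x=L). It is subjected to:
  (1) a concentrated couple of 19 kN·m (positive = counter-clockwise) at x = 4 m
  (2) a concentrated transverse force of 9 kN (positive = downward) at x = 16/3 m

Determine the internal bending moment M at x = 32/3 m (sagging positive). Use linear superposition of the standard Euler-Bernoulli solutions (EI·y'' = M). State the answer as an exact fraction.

Load 1 — applied couple M₀=19 kN·m at a=4 m (b=L-a=12):
  M_1 = R_Ax - M_A - M₀  [x>a] with R_A=171/128, M_A=-57/16 = (171/128)·(32/3) - (-57/16) - 19 = -19/16 kN·m
Load 2 — point force P=9 kN at a=16/3 m (b=L-a=32/3):
  M_2 = Pa²(a+3b)(L-x)/L³ - Pa²b/L²  [x>a] = 9·(16/3)²·((16/3)+3·(32/3))·(16-(32/3))/16³ - 9·(16/3)²·(32/3)/16² = 16/9 kN·m
Superposition: M = Σ M_i = 85/144 kN·m ≈ 0.590278 kN·m

M(32/3) = 85/144 kN·m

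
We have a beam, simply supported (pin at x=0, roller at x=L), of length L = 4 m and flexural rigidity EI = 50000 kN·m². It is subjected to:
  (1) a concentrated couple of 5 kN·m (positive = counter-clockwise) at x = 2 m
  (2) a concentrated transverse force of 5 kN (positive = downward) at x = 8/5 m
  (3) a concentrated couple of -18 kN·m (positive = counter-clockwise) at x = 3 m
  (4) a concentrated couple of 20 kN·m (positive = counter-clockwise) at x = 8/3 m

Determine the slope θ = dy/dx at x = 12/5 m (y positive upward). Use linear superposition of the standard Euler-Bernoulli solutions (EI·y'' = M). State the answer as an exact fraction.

Load 1 — applied couple M₀=5 kN·m at a=2 m (b=L-a=2):
  θ_1 = (M₀x²/(2L)-M₀(x-a)+C₁)/EI  [x>a] with C₁=M₀(3b²-L²)/(6L)=-5/6 = (5·(12/5)²/(2·4)-5·((12/5)-2)+(-5/6))/50000 = 23/1500000 rad
Load 2 — point force P=5 kN at a=8/5 m (b=L-a=12/5):
  θ_2 = -Pa(2L²-6Lx+3x²+a²)/(6LEI)  [x>a] = -5·(8/5)·(2·4²-6·4·(12/5)+3·(12/5)²+(8/5)²)/(6·4·50000) = 3/78125 rad
Load 3 — applied couple M₀=-18 kN·m at a=3 m (b=L-a=1):
  θ_3 = (M₀x²/(2L)+C₁)/EI  [x≤a] with C₁=M₀(3b²-L²)/(6L)=39/4 = ((-18)·(12/5)²/(2·4)+(39/4))/50000 = -321/5000000 rad
Load 4 — applied couple M₀=20 kN·m at a=8/3 m (b=L-a=4/3):
  θ_4 = (M₀x²/(2L)+C₁)/EI  [x≤a] with C₁=M₀(3b²-L²)/(6L)=-80/9 = (20·(12/5)²/(2·4)+(-80/9))/50000 = 31/281250 rad
Superposition: θ = Σ θ_i = 4489/45000000 rad ≈ 0.000100 rad

θ(12/5) = 4489/45000000 rad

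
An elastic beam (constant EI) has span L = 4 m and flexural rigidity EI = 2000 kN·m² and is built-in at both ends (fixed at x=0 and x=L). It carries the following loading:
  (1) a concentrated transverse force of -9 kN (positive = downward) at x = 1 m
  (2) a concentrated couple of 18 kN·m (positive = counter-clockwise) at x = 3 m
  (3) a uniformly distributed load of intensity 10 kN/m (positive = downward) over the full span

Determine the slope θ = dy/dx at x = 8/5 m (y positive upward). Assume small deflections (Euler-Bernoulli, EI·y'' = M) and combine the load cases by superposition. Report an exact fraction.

θ(8/5) = -127/50000 rad

Load 1 — point force P=-9 kN at a=1 m (b=L-a=3):
  θ_1 = Pa²(L-x)(2bL-(3b+a)(L-x))/(2L³EI)  [x>a] = (-9)·1²·(4-(8/5))·(2·3·4-(3·3+1)·(4-(8/5)))/(2·4³·2000) = 0 rad
Load 2 — applied couple M₀=18 kN·m at a=3 m (b=L-a=1):
  θ_2 = (R_Ax²/2 - M_Ax)/EI  [x≤a] with R_A=81/16, M_A=45/8 = ((81/16)·(8/5)²/2 - (45/8)·(8/5))/2000 = -63/50000 rad
Load 3 — uniform load w=10 kN/m over full span:
  θ_3 = -wx(L-x)(L-2x)/(12EI) = -10·(8/5)·(4-(8/5))·(4-2·(8/5))/(12·2000) = -4/3125 rad
Superposition: θ = Σ θ_i = -127/50000 rad ≈ -0.002540 rad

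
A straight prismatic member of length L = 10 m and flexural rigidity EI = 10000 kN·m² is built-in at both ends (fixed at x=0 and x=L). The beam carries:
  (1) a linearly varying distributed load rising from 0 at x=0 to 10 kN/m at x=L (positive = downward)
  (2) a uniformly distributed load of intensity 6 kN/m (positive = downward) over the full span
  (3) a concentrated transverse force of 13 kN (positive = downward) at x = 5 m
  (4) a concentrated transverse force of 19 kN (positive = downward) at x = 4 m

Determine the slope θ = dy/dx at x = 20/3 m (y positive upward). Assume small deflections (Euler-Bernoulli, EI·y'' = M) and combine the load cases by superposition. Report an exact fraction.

Load 1 — triangular load w₀=10 kN/m (0→w₀ over full span):
  θ_1 = -w₀(2x(L-x)(L-2x)(x+2L)+x²(L-x)²)/(120LEI) = -10·(2·(20/3)·(10-(20/3))·(10-2·(20/3))·((20/3)+2·10)+(20/3)²·(10-(20/3))²)/(120·10·10000) = 7/2430 rad
Load 2 — uniform load w=6 kN/m over full span:
  θ_2 = -wx(L-x)(L-2x)/(12EI) = -6·(20/3)·(10-(20/3))·(10-2·(20/3))/(12·10000) = 1/270 rad
Load 3 — point force P=13 kN at a=5 m (b=L-a=5):
  θ_3 = Pa²(L-x)(2bL-(3b+a)(L-x))/(2L³EI)  [x>a] = 13·5²·(10-(20/3))·(2·5·10-(3·5+5)·(10-(20/3)))/(2·10³·10000) = 13/7200 rad
Load 4 — point force P=19 kN at a=4 m (b=L-a=6):
  θ_4 = Pa²(L-x)(2bL-(3b+a)(L-x))/(2L³EI)  [x>a] = 19·4²·(10-(20/3))·(2·6·10-(3·6+4)·(10-(20/3)))/(2·10³·10000) = 133/56250 rad
Superposition: θ = Σ θ_i = 261331/24300000 rad ≈ 0.010754 rad

θ(20/3) = 261331/24300000 rad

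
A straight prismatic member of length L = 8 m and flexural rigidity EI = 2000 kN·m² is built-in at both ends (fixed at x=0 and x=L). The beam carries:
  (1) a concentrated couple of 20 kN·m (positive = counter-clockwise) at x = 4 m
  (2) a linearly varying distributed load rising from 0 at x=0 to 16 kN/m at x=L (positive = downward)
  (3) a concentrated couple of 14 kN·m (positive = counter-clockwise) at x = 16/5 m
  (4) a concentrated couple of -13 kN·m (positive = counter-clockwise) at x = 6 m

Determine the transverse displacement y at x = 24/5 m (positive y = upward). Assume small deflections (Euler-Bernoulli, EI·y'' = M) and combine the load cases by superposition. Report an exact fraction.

Load 1 — applied couple M₀=20 kN·m at a=4 m (b=L-a=4):
  y_1 = (R_Ax³/6 - M_Ax²/2 - M₀(x-a)²/2)/EI  [x>a] with R_A=15/4, M_A=5 = ((15/4)·(24/5)³/6 - 5·(24/5)²/2 - 20·((24/5)-4)²/2)/2000 = 8/3125 m
Load 2 — triangular load w₀=16 kN/m (0→w₀ over full span):
  y_2 = -w₀x²(L-x)²(x+2L)/(120LEI) = -16·(24/5)²·(8-(24/5))²·((24/5)+2·8)/(120·8·2000) = -79872/1953125 m
Load 3 — applied couple M₀=14 kN·m at a=16/5 m (b=L-a=24/5):
  y_3 = (R_Ax³/6 - M_Ax²/2 - M₀(x-a)²/2)/EI  [x>a] with R_A=63/25, M_A=42/25 = ((63/25)·(24/5)³/6 - (42/25)·(24/5)²/2 - 14·((24/5)-(16/5))²/2)/2000 = 1792/390625 m
Load 4 — applied couple M₀=-13 kN·m at a=6 m (b=L-a=2):
  y_4 = (R_Ax³/6 - M_Ax²/2)/EI  [x≤a] with R_A=-117/64, M_A=-65/16 = ((-117/64)·(24/5)³/6 - (-65/16)·(24/5)²/2)/2000 = 819/125000 m
Superposition: y = Σ y_i = -424921/15625000 m ≈ -0.027195 m

y(24/5) = -424921/15625000 m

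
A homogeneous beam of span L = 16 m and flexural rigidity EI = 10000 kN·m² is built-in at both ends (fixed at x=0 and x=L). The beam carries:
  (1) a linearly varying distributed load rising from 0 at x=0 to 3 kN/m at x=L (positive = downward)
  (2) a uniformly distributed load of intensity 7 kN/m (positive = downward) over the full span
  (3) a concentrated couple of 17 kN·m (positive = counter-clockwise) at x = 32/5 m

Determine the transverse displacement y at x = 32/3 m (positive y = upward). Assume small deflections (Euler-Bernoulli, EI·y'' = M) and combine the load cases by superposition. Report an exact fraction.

y(32/3) = -425632/3796875 m

Load 1 — triangular load w₀=3 kN/m (0→w₀ over full span):
  y_1 = -w₀x²(L-x)²(x+2L)/(120LEI) = -3·(32/3)²·(16-(32/3))²·((32/3)+2·16)/(120·16·10000) = -16384/759375 m
Load 2 — uniform load w=7 kN/m over full span:
  y_2 = -wx²(L-x)²/(24EI) = -7·(32/3)²·(16-(32/3))²/(24·10000) = -14336/151875 m
Load 3 — applied couple M₀=17 kN·m at a=32/5 m (b=L-a=48/5):
  y_3 = (R_Ax³/6 - M_Ax²/2 - M₀(x-a)²/2)/EI  [x>a] with R_A=153/100, M_A=51/25 = ((153/100)·(32/3)³/6 - (51/25)·(32/3)²/2 - 17·((32/3)-(32/5))²/2)/10000 = 544/140625 m
Superposition: y = Σ y_i = -425632/3796875 m ≈ -0.112101 m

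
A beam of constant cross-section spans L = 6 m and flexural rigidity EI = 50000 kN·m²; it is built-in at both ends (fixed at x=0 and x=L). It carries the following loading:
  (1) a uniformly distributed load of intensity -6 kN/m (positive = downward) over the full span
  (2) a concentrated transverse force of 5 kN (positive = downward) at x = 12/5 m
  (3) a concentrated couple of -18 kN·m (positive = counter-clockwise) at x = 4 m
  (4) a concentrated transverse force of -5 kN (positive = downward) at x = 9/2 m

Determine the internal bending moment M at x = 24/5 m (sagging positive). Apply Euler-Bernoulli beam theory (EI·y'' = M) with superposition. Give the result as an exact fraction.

M(24/5) = 15633/4000 kN·m

Load 1 — uniform load w=-6 kN/m over full span:
  M_1 = wLx/2 - wL²/12 - wx²/2 = (-6)·6·(24/5)/2 - (-6)·6²/12 - (-6)·(24/5)²/2 = 18/25 kN·m
Load 2 — point force P=5 kN at a=12/5 m (b=L-a=18/5):
  M_2 = Pa²(a+3b)(L-x)/L³ - Pa²b/L²  [x>a] = 5·(12/5)²·((12/5)+3·(18/5))·(6-(24/5))/6³ - 5·(12/5)²·(18/5)/6² = -96/125 kN·m
Load 3 — applied couple M₀=-18 kN·m at a=4 m (b=L-a=2):
  M_3 = R_Ax - M_A - M₀  [x>a] with R_A=-4, M_A=-6 = (-4)·(24/5) - (-6) - (-18) = 24/5 kN·m
Load 4 — point force P=-5 kN at a=9/2 m (b=L-a=3/2):
  M_4 = Pa²(a+3b)(L-x)/L³ - Pa²b/L²  [x>a] = (-5)·(9/2)²·((9/2)+3·(3/2))·(6-(24/5))/6³ - (-5)·(9/2)²·(3/2)/6² = -27/32 kN·m
Superposition: M = Σ M_i = 15633/4000 kN·m ≈ 3.908250 kN·m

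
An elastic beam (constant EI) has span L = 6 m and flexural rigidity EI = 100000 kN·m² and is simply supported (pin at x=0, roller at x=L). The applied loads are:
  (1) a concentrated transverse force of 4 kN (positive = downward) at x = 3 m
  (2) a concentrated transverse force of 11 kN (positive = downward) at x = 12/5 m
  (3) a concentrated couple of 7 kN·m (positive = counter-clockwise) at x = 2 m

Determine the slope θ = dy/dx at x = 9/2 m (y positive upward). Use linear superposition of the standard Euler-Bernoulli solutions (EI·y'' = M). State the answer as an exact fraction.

Load 1 — point force P=4 kN at a=3 m (b=L-a=3):
  θ_1 = -Pa(2L²-6Lx+3x²+a²)/(6LEI)  [x>a] = -4·3·(2·6²-6·6·(9/2)+3·(9/2)²+3²)/(6·6·100000) = 27/400000 rad
Load 2 — point force P=11 kN at a=12/5 m (b=L-a=18/5):
  θ_2 = -Pa(2L²-6Lx+3x²+a²)/(6LEI)  [x>a] = -11·(12/5)·(2·6²-6·6·(9/2)+3·(9/2)²+(12/5)²)/(6·6·100000) = 8613/50000000 rad
Load 3 — applied couple M₀=7 kN·m at a=2 m (b=L-a=4):
  θ_3 = (M₀x²/(2L)-M₀(x-a)+C₁)/EI  [x>a] with C₁=M₀(3b²-L²)/(6L)=7/3 = (7·(9/2)²/(2·6)-7·((9/2)-2)+(7/3))/100000 = -161/4800000 rad
Superposition: θ = Σ θ_i = 123731/600000000 rad ≈ 0.000206 rad

θ(9/2) = 123731/600000000 rad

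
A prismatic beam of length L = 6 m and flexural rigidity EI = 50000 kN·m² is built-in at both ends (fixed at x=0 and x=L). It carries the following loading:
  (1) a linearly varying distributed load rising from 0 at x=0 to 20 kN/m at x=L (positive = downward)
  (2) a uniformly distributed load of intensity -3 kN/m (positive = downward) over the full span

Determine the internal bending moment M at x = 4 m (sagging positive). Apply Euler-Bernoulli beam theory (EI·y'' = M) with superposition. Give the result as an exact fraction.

M(4) = 85/9 kN·m

Load 1 — triangular load w₀=20 kN/m (0→w₀ over full span):
  M_1 = 3w₀Lx/20 - w₀L²/30 - w₀x³/(6L) = 3·20·6·4/20 - 20·6²/30 - 20·4³/(6·6) = 112/9 kN·m
Load 2 — uniform load w=-3 kN/m over full span:
  M_2 = wLx/2 - wL²/12 - wx²/2 = (-3)·6·4/2 - (-3)·6²/12 - (-3)·4²/2 = -3 kN·m
Superposition: M = Σ M_i = 85/9 kN·m ≈ 9.444444 kN·m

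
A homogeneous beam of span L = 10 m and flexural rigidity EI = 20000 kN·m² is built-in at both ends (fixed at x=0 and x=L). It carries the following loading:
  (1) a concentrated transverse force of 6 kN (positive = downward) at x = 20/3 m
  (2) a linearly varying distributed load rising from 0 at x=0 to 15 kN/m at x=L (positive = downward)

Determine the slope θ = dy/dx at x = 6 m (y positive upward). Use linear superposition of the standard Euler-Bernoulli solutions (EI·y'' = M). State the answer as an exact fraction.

Load 1 — point force P=6 kN at a=20/3 m (b=L-a=10/3):
  θ_1 = -Pb²x(2aL-(3a+b)x)/(2L³EI)  [x≤a] = -6·(10/3)²·6·(2·(20/3)·10-(3·(20/3)+(10/3))·6)/(2·10³·20000) = 1/15000 rad
Load 2 — triangular load w₀=15 kN/m (0→w₀ over full span):
  θ_2 = -w₀(2x(L-x)(L-2x)(x+2L)+x²(L-x)²)/(120LEI) = -15·(2·6·(10-6)·(10-2·6)·(6+2·10)+6²·(10-6)²)/(120·10·20000) = 3/2500 rad
Superposition: θ = Σ θ_i = 19/15000 rad ≈ 0.001267 rad

θ(6) = 19/15000 rad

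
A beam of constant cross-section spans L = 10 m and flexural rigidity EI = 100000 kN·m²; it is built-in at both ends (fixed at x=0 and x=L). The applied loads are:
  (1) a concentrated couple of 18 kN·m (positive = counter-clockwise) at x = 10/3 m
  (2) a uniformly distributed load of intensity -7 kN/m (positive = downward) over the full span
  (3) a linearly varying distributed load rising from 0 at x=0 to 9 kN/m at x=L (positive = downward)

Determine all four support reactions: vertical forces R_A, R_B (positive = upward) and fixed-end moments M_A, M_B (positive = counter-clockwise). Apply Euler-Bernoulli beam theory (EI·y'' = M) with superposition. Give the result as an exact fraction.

R_A = -191/10 kN, M_A = -85/3 kN·m, R_B = -59/10 kN, M_B = 58/3 kN·m

Load 1 — applied couple M₀=18 kN·m at a=10/3 m (b=L-a=20/3):
  R_A = 6M₀ab/L³ = 6·18·(10/3)·(20/3)/10³ = 12/5 kN
  M_A = M₀b(2a-b)/L² = 18·(20/3)·(2·(10/3)-(20/3))/10² = 0 kN·m
  R_B = -6M₀ab/L³ = -6·18·(10/3)·(20/3)/10³ = -12/5 kN
  M_B = M₀a(2b-a)/L² = 18·(10/3)·(2·(20/3)-(10/3))/10² = 6 kN·m
Load 2 — uniform load w=-7 kN/m over full span:
  R_A = wL/2 = (-7)·10/2 = -35 kN
  M_A = wL²/12 = (-7)·10²/12 = -175/3 kN·m
  R_B = wL/2 = (-7)·10/2 = -35 kN
  M_B = -wL²/12 = -(-7)·10²/12 = 175/3 kN·m
Load 3 — triangular load w₀=9 kN/m (0→w₀ over full span):
  R_A = 3w₀L/20 = 3·9·10/20 = 27/2 kN
  M_A = w₀L²/30 = 9·10²/30 = 30 kN·m
  R_B = 7w₀L/20 = 7·9·10/20 = 63/2 kN
  M_B = -w₀L²/20 = -9·10²/20 = -45 kN·m
Superposition: R_A = -191/10 kN, M_A = -85/3 kN·m, R_B = -59/10 kN, M_B = 58/3 kN·m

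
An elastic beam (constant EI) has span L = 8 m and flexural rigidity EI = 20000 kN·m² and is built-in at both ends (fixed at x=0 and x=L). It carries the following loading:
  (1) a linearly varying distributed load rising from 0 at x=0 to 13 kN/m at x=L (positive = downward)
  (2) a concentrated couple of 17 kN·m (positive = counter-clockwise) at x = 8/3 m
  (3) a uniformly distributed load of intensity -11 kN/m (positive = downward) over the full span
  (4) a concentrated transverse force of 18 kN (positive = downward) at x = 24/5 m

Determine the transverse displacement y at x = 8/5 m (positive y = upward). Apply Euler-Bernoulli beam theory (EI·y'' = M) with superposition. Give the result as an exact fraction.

Load 1 — triangular load w₀=13 kN/m (0→w₀ over full span):
  y_1 = -w₀x²(L-x)²(x+2L)/(120LEI) = -13·(8/5)²·(8-(8/5))²·((8/5)+2·8)/(120·8·20000) = -36608/29296875 m
Load 2 — applied couple M₀=17 kN·m at a=8/3 m (b=L-a=16/3):
  y_2 = (R_Ax³/6 - M_Ax²/2)/EI  [x≤a] with R_A=17/6, M_A=0 = ((17/6)·(8/5)³/6 - 0·(8/5)²/2)/20000 = 68/703125 m
Load 3 — uniform load w=-11 kN/m over full span:
  y_3 = -wx²(L-x)²/(24EI) = -(-11)·(8/5)²·(8-(8/5))²/(24·20000) = 2816/1171875 m
Load 4 — point force P=18 kN at a=24/5 m (b=L-a=16/5):
  y_4 = -Pb²x²(3aL-(3a+b)x)/(6L³EI)  [x≤a] = -18·(16/5)²·(8/5)²·(3·(24/5)·8-(3·(24/5)+(16/5))·(8/5))/(6·8³·20000) = -6528/9765625 m
Superposition: y = Σ y_i = 51124/87890625 m ≈ 0.000582 m

y(8/5) = 51124/87890625 m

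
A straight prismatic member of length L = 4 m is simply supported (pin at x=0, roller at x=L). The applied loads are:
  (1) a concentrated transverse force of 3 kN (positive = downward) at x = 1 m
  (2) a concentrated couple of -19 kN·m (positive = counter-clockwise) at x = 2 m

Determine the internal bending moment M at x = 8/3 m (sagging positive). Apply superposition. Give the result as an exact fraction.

Load 1 — point force P=3 kN at a=1 m (b=L-a=3):
  M_1 = Pa(L-x)/L  [x>a] = 3·1·(4-(8/3))/4 = 1 kN·m
Load 2 — applied couple M₀=-19 kN·m at a=2 m (b=L-a=2):
  M_2 = M₀x/L - M₀  [x>a] = (-19)·(8/3)/4 - (-19) = 19/3 kN·m
Superposition: M = Σ M_i = 22/3 kN·m ≈ 7.333333 kN·m

M(8/3) = 22/3 kN·m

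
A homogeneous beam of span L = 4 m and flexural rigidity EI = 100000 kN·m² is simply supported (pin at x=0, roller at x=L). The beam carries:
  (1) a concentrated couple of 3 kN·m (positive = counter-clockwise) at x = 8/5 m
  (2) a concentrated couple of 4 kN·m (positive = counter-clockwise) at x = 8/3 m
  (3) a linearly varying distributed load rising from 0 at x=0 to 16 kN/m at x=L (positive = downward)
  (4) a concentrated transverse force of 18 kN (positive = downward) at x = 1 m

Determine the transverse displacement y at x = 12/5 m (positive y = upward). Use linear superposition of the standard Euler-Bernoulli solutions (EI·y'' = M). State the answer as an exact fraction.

Load 1 — applied couple M₀=3 kN·m at a=8/5 m (b=L-a=12/5):
  y_1 = (M₀x³/(6L)-M₀(x-a)²/2+C₁x)/EI  [x>a] with C₁=M₀(3b²-L²)/(6L)=4/25 = (3·(12/5)³/(6·4)-3·((12/5)-(8/5))²/2+(4/25)·(12/5))/100000 = 9/781250 m
Load 2 — applied couple M₀=4 kN·m at a=8/3 m (b=L-a=4/3):
  y_2 = (M₀x³/(6L)+C₁x)/EI  [x≤a] with C₁=M₀(3b²-L²)/(6L)=-16/9 = (4·(12/5)³/(6·4)+(-16/9)·(12/5))/100000 = -23/1171875 m
Load 3 — triangular load w₀=16 kN/m (0→w₀ over full span):
  y_3 = -w₀x(7L⁴-10L²x²+3x⁴)/(360LEI) = -16·(12/5)·(7·4⁴-10·4²·(12/5)²+3·(12/5)⁴)/(360·4·100000) = -37888/146484375 m
Load 4 — point force P=18 kN at a=1 m (b=L-a=3):
  y_4 = -Pa(L-x)(2Lx-a²-x²)/(6LEI)  [x>a] = -18·1·(4-(12/5))·(2·4·(12/5)-1²-(12/5)²)/(6·4·100000) = -933/6250000 m
Superposition: y = Σ y_i = -975083/2343750000 m ≈ -0.000416 m

y(12/5) = -975083/2343750000 m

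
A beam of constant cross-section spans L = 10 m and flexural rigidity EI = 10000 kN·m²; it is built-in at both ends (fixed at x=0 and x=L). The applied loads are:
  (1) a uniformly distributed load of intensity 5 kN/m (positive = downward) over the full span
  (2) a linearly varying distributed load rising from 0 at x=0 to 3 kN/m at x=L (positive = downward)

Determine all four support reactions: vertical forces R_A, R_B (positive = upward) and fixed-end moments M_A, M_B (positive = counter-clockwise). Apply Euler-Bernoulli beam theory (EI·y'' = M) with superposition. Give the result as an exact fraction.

Load 1 — uniform load w=5 kN/m over full span:
  R_A = wL/2 = 5·10/2 = 25 kN
  M_A = wL²/12 = 5·10²/12 = 125/3 kN·m
  R_B = wL/2 = 5·10/2 = 25 kN
  M_B = -wL²/12 = -5·10²/12 = -125/3 kN·m
Load 2 — triangular load w₀=3 kN/m (0→w₀ over full span):
  R_A = 3w₀L/20 = 3·3·10/20 = 9/2 kN
  M_A = w₀L²/30 = 3·10²/30 = 10 kN·m
  R_B = 7w₀L/20 = 7·3·10/20 = 21/2 kN
  M_B = -w₀L²/20 = -3·10²/20 = -15 kN·m
Superposition: R_A = 59/2 kN, M_A = 155/3 kN·m, R_B = 71/2 kN, M_B = -170/3 kN·m

R_A = 59/2 kN, M_A = 155/3 kN·m, R_B = 71/2 kN, M_B = -170/3 kN·m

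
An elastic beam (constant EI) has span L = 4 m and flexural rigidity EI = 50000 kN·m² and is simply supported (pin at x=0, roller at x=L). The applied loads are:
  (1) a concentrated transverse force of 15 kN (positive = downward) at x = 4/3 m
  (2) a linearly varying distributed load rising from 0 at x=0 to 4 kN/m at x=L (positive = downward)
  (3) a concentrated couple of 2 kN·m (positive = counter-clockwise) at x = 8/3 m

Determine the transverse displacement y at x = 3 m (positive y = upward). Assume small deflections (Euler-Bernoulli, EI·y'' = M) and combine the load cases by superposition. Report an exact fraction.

Load 1 — point force P=15 kN at a=4/3 m (b=L-a=8/3):
  y_1 = -Pa(L-x)(2Lx-a²-x²)/(6LEI)  [x>a] = -15·(4/3)·(4-3)·(2·4·3-(4/3)²-3²)/(6·4·50000) = -119/540000 m
Load 2 — triangular load w₀=4 kN/m (0→w₀ over full span):
  y_2 = -w₀x(7L⁴-10L²x²+3x⁴)/(360LEI) = -4·3·(7·4⁴-10·4²·3²+3·3⁴)/(360·4·50000) = -119/1200000 m
Load 3 — applied couple M₀=2 kN·m at a=8/3 m (b=L-a=4/3):
  y_3 = (M₀x³/(6L)-M₀(x-a)²/2+C₁x)/EI  [x>a] with C₁=M₀(3b²-L²)/(6L)=-8/9 = (2·3³/(6·4)-2·(3-(8/3))²/2+(-8/9)·3)/50000 = -19/1800000 m
Superposition: y = Σ y_i = -713/2160000 m ≈ -0.000330 m

y(3) = -713/2160000 m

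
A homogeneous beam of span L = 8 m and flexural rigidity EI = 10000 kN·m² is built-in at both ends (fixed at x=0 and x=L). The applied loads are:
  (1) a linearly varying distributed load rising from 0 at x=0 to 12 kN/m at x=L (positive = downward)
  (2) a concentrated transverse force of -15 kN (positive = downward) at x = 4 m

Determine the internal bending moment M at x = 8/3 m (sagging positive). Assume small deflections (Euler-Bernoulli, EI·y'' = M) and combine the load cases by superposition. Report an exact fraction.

Load 1 — triangular load w₀=12 kN/m (0→w₀ over full span):
  M_1 = 3w₀Lx/20 - w₀L²/30 - w₀x³/(6L) = 3·12·8·(8/3)/20 - 12·8²/30 - 12·(8/3)³/(6·8) = 1088/135 kN·m
Load 2 — point force P=-15 kN at a=4 m (b=L-a=4):
  M_2 = Pb²(3a+b)x/L³ - Pab²/L²  [x≤a] = (-15)·4²·(3·4+4)·(8/3)/8³ - (-15)·4·4²/8² = -5 kN·m
Superposition: M = Σ M_i = 413/135 kN·m ≈ 3.059259 kN·m

M(8/3) = 413/135 kN·m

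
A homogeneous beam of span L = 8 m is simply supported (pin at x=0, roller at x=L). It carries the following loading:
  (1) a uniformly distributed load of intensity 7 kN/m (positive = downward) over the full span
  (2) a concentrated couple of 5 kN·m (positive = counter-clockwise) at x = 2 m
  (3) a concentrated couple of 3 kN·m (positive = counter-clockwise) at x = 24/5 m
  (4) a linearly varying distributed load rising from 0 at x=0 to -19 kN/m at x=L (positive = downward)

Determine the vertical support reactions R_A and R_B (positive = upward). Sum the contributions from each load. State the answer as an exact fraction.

R_A = 11/3 kN, R_B = -71/3 kN

Load 1 — uniform load w=7 kN/m over full span:
  R_A = wL/2 = 7·8/2 = 28 kN
  R_B = wL/2 = 7·8/2 = 28 kN
Load 2 — applied couple M₀=5 kN·m at a=2 m (b=L-a=6):
  R_A = M₀/L = 5/8 kN
  R_B = -M₀/L = -5/8 kN
Load 3 — applied couple M₀=3 kN·m at a=24/5 m (b=L-a=16/5):
  R_A = M₀/L = 3/8 kN
  R_B = -M₀/L = -3/8 kN
Load 4 — triangular load w₀=-19 kN/m (0→w₀ over full span):
  R_A = w₀L/6 = (-19)·8/6 = -76/3 kN
  R_B = w₀L/3 = (-19)·8/3 = -152/3 kN
Superposition: R_A = 11/3 kN, R_B = -71/3 kN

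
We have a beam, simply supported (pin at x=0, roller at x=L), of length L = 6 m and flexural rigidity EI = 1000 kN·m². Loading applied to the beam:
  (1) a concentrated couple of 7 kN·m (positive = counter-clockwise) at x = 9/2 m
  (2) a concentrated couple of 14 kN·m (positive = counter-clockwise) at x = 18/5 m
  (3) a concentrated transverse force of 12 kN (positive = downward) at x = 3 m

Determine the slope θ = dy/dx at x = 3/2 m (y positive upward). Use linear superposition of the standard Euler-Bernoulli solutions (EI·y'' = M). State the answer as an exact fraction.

θ(3/2) = -183/6250 rad

Load 1 — applied couple M₀=7 kN·m at a=9/2 m (b=L-a=3/2):
  θ_1 = (M₀x²/(2L)+C₁)/EI  [x≤a] with C₁=M₀(3b²-L²)/(6L)=-91/16 = (7·(3/2)²/(2·6)+(-91/16))/1000 = -7/1600 rad
Load 2 — applied couple M₀=14 kN·m at a=18/5 m (b=L-a=12/5):
  θ_2 = (M₀x²/(2L)+C₁)/EI  [x≤a] with C₁=M₀(3b²-L²)/(6L)=-182/25 = (14·(3/2)²/(2·6)+(-182/25))/1000 = -931/200000 rad
Load 3 — point force P=12 kN at a=3 m (b=L-a=3):
  θ_3 = -Pb(L²-b²-3x²)/(6LEI)  [x≤a] = -12·3·(6²-3²-3·(3/2)²)/(6·6·1000) = -81/4000 rad
Superposition: θ = Σ θ_i = -183/6250 rad ≈ -0.029280 rad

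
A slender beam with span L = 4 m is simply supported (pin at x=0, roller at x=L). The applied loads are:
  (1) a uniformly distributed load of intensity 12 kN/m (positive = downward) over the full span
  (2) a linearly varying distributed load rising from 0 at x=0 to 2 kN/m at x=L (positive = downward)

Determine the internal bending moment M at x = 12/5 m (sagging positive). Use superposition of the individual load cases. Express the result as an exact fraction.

M(12/5) = 3136/125 kN·m

Load 1 — uniform load w=12 kN/m over full span:
  M_1 = wx(L-x)/2 = 12·(12/5)·(4-(12/5))/2 = 576/25 kN·m
Load 2 — triangular load w₀=2 kN/m (0→w₀ over full span):
  M_2 = w₀Lx/6 - w₀x³/(6L) = 2·4·(12/5)/6 - 2·(12/5)³/(6·4) = 256/125 kN·m
Superposition: M = Σ M_i = 3136/125 kN·m ≈ 25.088000 kN·m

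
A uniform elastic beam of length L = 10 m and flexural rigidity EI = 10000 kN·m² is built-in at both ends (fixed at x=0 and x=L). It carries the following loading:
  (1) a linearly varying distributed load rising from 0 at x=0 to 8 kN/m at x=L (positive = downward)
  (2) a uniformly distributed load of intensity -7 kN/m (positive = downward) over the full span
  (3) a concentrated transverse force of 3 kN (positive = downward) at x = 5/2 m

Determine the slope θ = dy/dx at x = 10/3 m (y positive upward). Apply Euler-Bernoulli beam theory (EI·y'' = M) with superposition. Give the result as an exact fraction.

Load 1 — triangular load w₀=8 kN/m (0→w₀ over full span):
  θ_1 = -w₀(2x(L-x)(L-2x)(x+2L)+x²(L-x)²)/(120LEI) = -8·(2·(10/3)·(10-(10/3))·(10-2·(10/3))·((10/3)+2·10)+(10/3)²·(10-(10/3))²)/(120·10·10000) = -16/6075 rad
Load 2 — uniform load w=-7 kN/m over full span:
  θ_2 = -wx(L-x)(L-2x)/(12EI) = -(-7)·(10/3)·(10-(10/3))·(10-2·(10/3))/(12·10000) = 7/1620 rad
Load 3 — point force P=3 kN at a=5/2 m (b=L-a=15/2):
  θ_3 = Pa²(L-x)(2bL-(3b+a)(L-x))/(2L³EI)  [x>a] = 3·(5/2)²·(10-(10/3))·(2·(15/2)·10-(3·(15/2)+(5/2))·(10-(10/3)))/(2·10³·10000) = -1/9600 rad
Superposition: θ = Σ θ_i = 1231/777600 rad ≈ 0.001583 rad

θ(10/3) = 1231/777600 rad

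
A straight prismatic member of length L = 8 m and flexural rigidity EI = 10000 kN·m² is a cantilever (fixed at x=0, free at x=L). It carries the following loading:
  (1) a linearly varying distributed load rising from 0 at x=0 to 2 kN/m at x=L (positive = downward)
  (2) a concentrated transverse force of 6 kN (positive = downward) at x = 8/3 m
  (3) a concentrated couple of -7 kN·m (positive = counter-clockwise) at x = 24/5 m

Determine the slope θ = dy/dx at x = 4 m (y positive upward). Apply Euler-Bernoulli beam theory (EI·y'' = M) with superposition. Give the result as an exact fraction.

Load 1 — triangular load w₀=2 kN/m (0→w₀ over full span):
  θ_1 = (w₀Lx²/4-w₀L²x/3-w₀x⁴/(24L))/EI = (2·8·4²/4-2·8²·4/3-2·4⁴/(24·8))/10000 = -41/3750 rad
Load 2 — point force P=6 kN at a=8/3 m (b=L-a=16/3):
  θ_2 = -Pa²/(2EI)  [x>a] = -6·(8/3)²/(2·10000) = -4/1875 rad
Load 3 — applied couple M₀=-7 kN·m at a=24/5 m (b=L-a=16/5):
  θ_3 = M₀x/EI  [x≤a] = (-7)·4/10000 = -7/2500 rad
Superposition: θ = Σ θ_i = -119/7500 rad ≈ -0.015867 rad

θ(4) = -119/7500 rad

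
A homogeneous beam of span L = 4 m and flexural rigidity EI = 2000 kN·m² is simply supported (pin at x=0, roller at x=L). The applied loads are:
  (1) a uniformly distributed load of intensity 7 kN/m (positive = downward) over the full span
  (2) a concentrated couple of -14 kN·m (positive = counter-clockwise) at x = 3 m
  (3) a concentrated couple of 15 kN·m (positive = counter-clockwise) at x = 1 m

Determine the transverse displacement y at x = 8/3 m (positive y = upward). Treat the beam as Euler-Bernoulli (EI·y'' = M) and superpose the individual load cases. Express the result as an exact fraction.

Load 1 — uniform load w=7 kN/m over full span:
  y_1 = -wx(L³-2Lx²+x³)/(24EI) = -7·(8/3)·(4³-2·4·(8/3)²+(8/3)³)/(24·2000) = -308/30375 m
Load 2 — applied couple M₀=-14 kN·m at a=3 m (b=L-a=1):
  y_2 = (M₀x³/(6L)+C₁x)/EI  [x≤a] with C₁=M₀(3b²-L²)/(6L)=91/12 = ((-14)·(8/3)³/(6·4)+(91/12)·(8/3))/2000 = 371/81000 m
Load 3 — applied couple M₀=15 kN·m at a=1 m (b=L-a=3):
  y_3 = (M₀x³/(6L)-M₀(x-a)²/2+C₁x)/EI  [x>a] with C₁=M₀(3b²-L²)/(6L)=55/8 = (15·(8/3)³/(6·4)-15·((8/3)-1)²/2+(55/8)·(8/3))/2000 = 101/21600 m
Superposition: y = Σ y_i = -859/972000 m ≈ -0.000884 m

y(8/3) = -859/972000 m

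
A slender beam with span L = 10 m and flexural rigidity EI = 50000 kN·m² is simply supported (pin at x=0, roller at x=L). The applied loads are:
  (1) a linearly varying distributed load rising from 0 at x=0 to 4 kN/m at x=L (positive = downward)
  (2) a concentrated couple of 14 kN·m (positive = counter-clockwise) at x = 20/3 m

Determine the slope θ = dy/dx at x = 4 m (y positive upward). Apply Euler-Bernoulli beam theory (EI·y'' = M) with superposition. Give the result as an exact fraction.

Load 1 — triangular load w₀=4 kN/m (0→w₀ over full span):
  θ_1 = -w₀(7L⁴-30L²x²+15x⁴)/(360LEI) = -4·(7·10⁴-30·10²·4²+15·4⁴)/(360·10·50000) = -323/562500 rad
Load 2 — applied couple M₀=14 kN·m at a=20/3 m (b=L-a=10/3):
  θ_2 = (M₀x²/(2L)+C₁)/EI  [x≤a] with C₁=M₀(3b²-L²)/(6L)=-140/9 = (14·4²/(2·10)+(-140/9))/50000 = -49/562500 rad
Superposition: θ = Σ θ_i = -31/46875 rad ≈ -0.000661 rad

θ(4) = -31/46875 rad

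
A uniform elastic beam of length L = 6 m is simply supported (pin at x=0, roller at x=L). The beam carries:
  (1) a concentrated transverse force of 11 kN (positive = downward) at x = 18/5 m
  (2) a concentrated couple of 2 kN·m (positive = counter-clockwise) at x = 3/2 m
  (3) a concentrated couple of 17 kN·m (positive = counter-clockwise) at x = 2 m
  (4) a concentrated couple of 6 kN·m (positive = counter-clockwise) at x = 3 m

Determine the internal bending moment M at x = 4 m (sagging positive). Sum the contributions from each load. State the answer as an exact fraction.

Load 1 — point force P=11 kN at a=18/5 m (b=L-a=12/5):
  M_1 = Pa(L-x)/L  [x>a] = 11·(18/5)·(6-4)/6 = 66/5 kN·m
Load 2 — applied couple M₀=2 kN·m at a=3/2 m (b=L-a=9/2):
  M_2 = M₀x/L - M₀  [x>a] = 2·4/6 - 2 = -2/3 kN·m
Load 3 — applied couple M₀=17 kN·m at a=2 m (b=L-a=4):
  M_3 = M₀x/L - M₀  [x>a] = 17·4/6 - 17 = -17/3 kN·m
Load 4 — applied couple M₀=6 kN·m at a=3 m (b=L-a=3):
  M_4 = M₀x/L - M₀  [x>a] = 6·4/6 - 6 = -2 kN·m
Superposition: M = Σ M_i = 73/15 kN·m ≈ 4.866667 kN·m

M(4) = 73/15 kN·m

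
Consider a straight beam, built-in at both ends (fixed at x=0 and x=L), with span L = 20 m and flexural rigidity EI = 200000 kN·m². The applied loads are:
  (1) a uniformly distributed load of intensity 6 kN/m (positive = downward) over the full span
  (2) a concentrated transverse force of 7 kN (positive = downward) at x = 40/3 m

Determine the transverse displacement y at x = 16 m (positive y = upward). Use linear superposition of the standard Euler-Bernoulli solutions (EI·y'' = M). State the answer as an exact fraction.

Load 1 — uniform load w=6 kN/m over full span:
  y_1 = -wx²(L-x)²/(24EI) = -6·16²·(20-16)²/(24·200000) = -16/3125 m
Load 2 — point force P=7 kN at a=40/3 m (b=L-a=20/3):
  y_2 = -Pa²(L-x)²(3bL-(3b+a)(L-x))/(6L³EI)  [x>a] = -7·(40/3)²·(20-16)²·(3·(20/3)·20-(3·(20/3)+(40/3))·(20-16))/(6·20³·200000) = -28/50625 m
Superposition: y = Σ y_i = -1436/253125 m ≈ -0.005673 m

y(16) = -1436/253125 m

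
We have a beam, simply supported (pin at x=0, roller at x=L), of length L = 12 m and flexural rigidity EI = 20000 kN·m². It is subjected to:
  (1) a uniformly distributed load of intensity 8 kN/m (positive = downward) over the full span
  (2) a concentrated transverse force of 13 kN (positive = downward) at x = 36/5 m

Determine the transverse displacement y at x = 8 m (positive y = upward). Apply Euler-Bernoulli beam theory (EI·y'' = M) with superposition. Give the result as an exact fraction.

Load 1 — uniform load w=8 kN/m over full span:
  y_1 = -wx(L³-2Lx²+x³)/(24EI) = -8·8·(12³-2·12·8²+8³)/(24·20000) = -176/1875 m
Load 2 — point force P=13 kN at a=36/5 m (b=L-a=24/5):
  y_2 = -Pa(L-x)(2Lx-a²-x²)/(6LEI)  [x>a] = -13·(36/5)·(12-8)·(2·12·8-(36/5)²-8²)/(6·12·20000) = -1547/78125 m
Superposition: y = Σ y_i = -26641/234375 m ≈ -0.113668 m

y(8) = -26641/234375 m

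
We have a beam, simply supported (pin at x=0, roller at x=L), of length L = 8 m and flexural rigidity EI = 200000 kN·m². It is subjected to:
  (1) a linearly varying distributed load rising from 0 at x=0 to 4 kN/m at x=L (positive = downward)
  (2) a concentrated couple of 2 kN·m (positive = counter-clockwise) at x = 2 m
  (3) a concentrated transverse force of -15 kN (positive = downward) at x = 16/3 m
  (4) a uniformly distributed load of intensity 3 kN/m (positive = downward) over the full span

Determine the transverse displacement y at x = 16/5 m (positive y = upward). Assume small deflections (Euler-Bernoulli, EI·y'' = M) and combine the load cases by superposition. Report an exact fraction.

y(16/5) = -12854981/21093750000 m

Load 1 — triangular load w₀=4 kN/m (0→w₀ over full span):
  y_1 = -w₀x(7L⁴-10L²x²+3x⁴)/(360LEI) = -4·(16/5)·(7·8⁴-10·8²·(16/5)²+3·(16/5)⁴)/(360·8·200000) = -73024/146484375 m
Load 2 — applied couple M₀=2 kN·m at a=2 m (b=L-a=6):
  y_2 = (M₀x³/(6L)-M₀(x-a)²/2+C₁x)/EI  [x>a] with C₁=M₀(3b²-L²)/(6L)=11/6 = (2·(16/5)³/(6·8)-2·((16/5)-2)²/2+(11/6)·(16/5))/200000 = 181/6250000 m
Load 3 — point force P=-15 kN at a=16/3 m (b=L-a=8/3):
  y_3 = -Pbx(L²-b²-x²)/(6LEI)  [x≤a] = -(-15)·(8/3)·(16/5)·(8²-(8/3)²-(16/5)²)/(6·8·200000) = 1312/2109375 m
Load 4 — uniform load w=3 kN/m over full span:
  y_4 = -wx(L³-2Lx²+x³)/(24EI) = -3·(16/5)·(8³-2·8·(16/5)²+(16/5)³)/(24·200000) = -1488/1953125 m
Superposition: y = Σ y_i = -12854981/21093750000 m ≈ -0.000609 m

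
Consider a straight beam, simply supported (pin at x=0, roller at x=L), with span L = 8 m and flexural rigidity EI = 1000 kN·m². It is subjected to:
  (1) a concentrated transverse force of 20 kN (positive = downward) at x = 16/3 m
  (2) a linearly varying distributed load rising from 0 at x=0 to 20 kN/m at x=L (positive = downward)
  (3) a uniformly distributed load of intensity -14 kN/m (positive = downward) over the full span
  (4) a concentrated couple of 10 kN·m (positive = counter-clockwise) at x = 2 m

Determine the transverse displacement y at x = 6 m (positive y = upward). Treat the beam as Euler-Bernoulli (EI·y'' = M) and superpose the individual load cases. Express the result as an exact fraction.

Load 1 — point force P=20 kN at a=16/3 m (b=L-a=8/3):
  y_1 = -Pa(L-x)(2Lx-a²-x²)/(6LEI)  [x>a] = -20·(16/3)·(8-6)·(2·8·6-(16/3)²-6²)/(6·8·1000) = -284/2025 m
Load 2 — triangular load w₀=20 kN/m (0→w₀ over full span):
  y_2 = -w₀x(7L⁴-10L²x²+3x⁴)/(360LEI) = -20·6·(7·8⁴-10·8²·6²+3·6⁴)/(360·8·1000) = -119/300 m
Load 3 — uniform load w=-14 kN/m over full span:
  y_3 = -wx(L³-2Lx²+x³)/(24EI) = -(-14)·6·(8³-2·8·6²+6³)/(24·1000) = 133/250 m
Load 4 — applied couple M₀=10 kN·m at a=2 m (b=L-a=6):
  y_4 = (M₀x³/(6L)-M₀(x-a)²/2+C₁x)/EI  [x>a] with C₁=M₀(3b²-L²)/(6L)=55/6 = (10·6³/(6·8)-10·(6-2)²/2+(55/6)·6)/1000 = 1/50 m
Superposition: y = Σ y_i = 611/40500 m ≈ 0.015086 m

y(6) = 611/40500 m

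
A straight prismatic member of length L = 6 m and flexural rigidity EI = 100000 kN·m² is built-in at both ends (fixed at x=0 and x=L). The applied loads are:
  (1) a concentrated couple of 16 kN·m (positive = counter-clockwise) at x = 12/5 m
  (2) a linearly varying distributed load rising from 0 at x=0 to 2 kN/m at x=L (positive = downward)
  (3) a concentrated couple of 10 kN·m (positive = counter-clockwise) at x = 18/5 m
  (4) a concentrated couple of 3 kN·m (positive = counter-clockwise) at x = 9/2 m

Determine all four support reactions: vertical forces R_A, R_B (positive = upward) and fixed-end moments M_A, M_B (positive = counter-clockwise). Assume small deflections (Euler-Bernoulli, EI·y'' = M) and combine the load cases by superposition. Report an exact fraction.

R_A = 3441/400 kN, M_A = 3383/400 kN·m, R_B = -1041/400 kN, M_B = 863/400 kN·m

Load 1 — applied couple M₀=16 kN·m at a=12/5 m (b=L-a=18/5):
  R_A = 6M₀ab/L³ = 6·16·(12/5)·(18/5)/6³ = 96/25 kN
  M_A = M₀b(2a-b)/L² = 16·(18/5)·(2·(12/5)-(18/5))/6² = 48/25 kN·m
  R_B = -6M₀ab/L³ = -6·16·(12/5)·(18/5)/6³ = -96/25 kN
  M_B = M₀a(2b-a)/L² = 16·(12/5)·(2·(18/5)-(12/5))/6² = 128/25 kN·m
Load 2 — triangular load w₀=2 kN/m (0→w₀ over full span):
  R_A = 3w₀L/20 = 3·2·6/20 = 9/5 kN
  M_A = w₀L²/30 = 2·6²/30 = 12/5 kN·m
  R_B = 7w₀L/20 = 7·2·6/20 = 21/5 kN
  M_B = -w₀L²/20 = -2·6²/20 = -18/5 kN·m
Load 3 — applied couple M₀=10 kN·m at a=18/5 m (b=L-a=12/5):
  R_A = 6M₀ab/L³ = 6·10·(18/5)·(12/5)/6³ = 12/5 kN
  M_A = M₀b(2a-b)/L² = 10·(12/5)·(2·(18/5)-(12/5))/6² = 16/5 kN·m
  R_B = -6M₀ab/L³ = -6·10·(18/5)·(12/5)/6³ = -12/5 kN
  M_B = M₀a(2b-a)/L² = 10·(18/5)·(2·(12/5)-(18/5))/6² = 6/5 kN·m
Load 4 — applied couple M₀=3 kN·m at a=9/2 m (b=L-a=3/2):
  R_A = 6M₀ab/L³ = 6·3·(9/2)·(3/2)/6³ = 9/16 kN
  M_A = M₀b(2a-b)/L² = 3·(3/2)·(2·(9/2)-(3/2))/6² = 15/16 kN·m
  R_B = -6M₀ab/L³ = -6·3·(9/2)·(3/2)/6³ = -9/16 kN
  M_B = M₀a(2b-a)/L² = 3·(9/2)·(2·(3/2)-(9/2))/6² = -9/16 kN·m
Superposition: R_A = 3441/400 kN, M_A = 3383/400 kN·m, R_B = -1041/400 kN, M_B = 863/400 kN·m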